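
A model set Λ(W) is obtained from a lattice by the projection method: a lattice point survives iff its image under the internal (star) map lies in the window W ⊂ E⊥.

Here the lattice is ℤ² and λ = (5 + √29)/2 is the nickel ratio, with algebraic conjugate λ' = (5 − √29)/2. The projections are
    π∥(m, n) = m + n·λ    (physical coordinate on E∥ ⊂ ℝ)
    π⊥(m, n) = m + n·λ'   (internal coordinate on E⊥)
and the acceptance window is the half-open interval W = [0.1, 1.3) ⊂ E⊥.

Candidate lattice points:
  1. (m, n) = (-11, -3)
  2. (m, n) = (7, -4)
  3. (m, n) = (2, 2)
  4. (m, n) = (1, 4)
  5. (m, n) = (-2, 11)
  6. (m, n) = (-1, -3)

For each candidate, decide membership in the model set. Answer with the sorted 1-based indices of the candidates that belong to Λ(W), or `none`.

4

Compute λ' = (5−√29)/2 = -0.1926, so π⊥(m,n) = m -0.1926·n.
#1 (-11,-3): internal coord -11 + (-3)·λ' = -10.4223; -10.4223 ∉ [0.1, 1.3) → out
#2 (7,-4): internal coord 7 + (-4)·λ' = +7.7703; +7.7703 ∉ [0.1, 1.3) → out
#3 (2,2): internal coord 2 + (2)·λ' = +1.6148; +1.6148 ∉ [0.1, 1.3) → out
#4 (1,4): internal coord 1 + (4)·λ' = +0.2297; +0.2297 ∈ [0.1, 1.3) → IN Λ
#5 (-2,11): internal coord -2 + (11)·λ' = -4.1184; -4.1184 ∉ [0.1, 1.3) → out
#6 (-1,-3): internal coord -1 + (-3)·λ' = -0.4223; -0.4223 ∉ [0.1, 1.3) → out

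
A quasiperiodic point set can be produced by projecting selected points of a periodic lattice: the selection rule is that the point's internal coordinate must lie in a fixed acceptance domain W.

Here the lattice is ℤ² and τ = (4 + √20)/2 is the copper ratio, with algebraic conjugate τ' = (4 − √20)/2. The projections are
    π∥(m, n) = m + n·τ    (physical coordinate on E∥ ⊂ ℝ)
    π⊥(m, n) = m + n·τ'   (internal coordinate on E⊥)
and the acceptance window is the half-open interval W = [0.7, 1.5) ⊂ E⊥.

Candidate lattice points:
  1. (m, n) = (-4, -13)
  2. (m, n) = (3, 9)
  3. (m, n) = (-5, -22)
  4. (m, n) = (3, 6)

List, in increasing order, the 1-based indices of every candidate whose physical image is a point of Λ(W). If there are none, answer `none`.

2

τ' = (4−√20)/2 ≈ -0.2361.
[1] lift (-4,-13): star map gives -0.9311; window check 0.7 ≤ -0.9311 < 1.5 is false → out
[2] lift (3,9): star map gives 0.8754; window check 0.7 ≤ 0.8754 < 1.5 is true → IN Λ
[3] lift (-5,-22): star map gives 0.1935; window check 0.7 ≤ 0.1935 < 1.5 is false → out
[4] lift (3,6): star map gives 1.5836; window check 0.7 ≤ 1.5836 < 1.5 is false → out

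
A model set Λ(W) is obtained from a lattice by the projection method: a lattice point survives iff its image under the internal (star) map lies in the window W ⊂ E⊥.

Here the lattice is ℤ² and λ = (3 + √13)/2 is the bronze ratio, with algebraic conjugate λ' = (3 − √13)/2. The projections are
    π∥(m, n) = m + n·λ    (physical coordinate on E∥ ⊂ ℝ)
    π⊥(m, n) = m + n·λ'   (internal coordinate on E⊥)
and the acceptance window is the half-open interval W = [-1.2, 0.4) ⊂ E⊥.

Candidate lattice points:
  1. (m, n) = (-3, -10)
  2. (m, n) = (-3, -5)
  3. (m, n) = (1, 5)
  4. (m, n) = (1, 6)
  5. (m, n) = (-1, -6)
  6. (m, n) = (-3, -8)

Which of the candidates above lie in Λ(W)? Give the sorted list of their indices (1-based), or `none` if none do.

λ' = (3−√13)/2 ≈ -0.3028.
#1 (-3,-10): internal coord -3 + (-10)·λ' = +0.0278; +0.0278 ∈ [-1.2, 0.4) → IN Λ
#2 (-3,-5): internal coord -3 + (-5)·λ' = -1.4861; -1.4861 ∉ [-1.2, 0.4) → out
#3 (1,5): internal coord 1 + (5)·λ' = -0.5139; -0.5139 ∈ [-1.2, 0.4) → IN Λ
#4 (1,6): internal coord 1 + (6)·λ' = -0.8167; -0.8167 ∈ [-1.2, 0.4) → IN Λ
#5 (-1,-6): internal coord -1 + (-6)·λ' = +0.8167; +0.8167 ∉ [-1.2, 0.4) → out
#6 (-3,-8): internal coord -3 + (-8)·λ' = -0.5778; -0.5778 ∈ [-1.2, 0.4) → IN Λ

1, 3, 4, 6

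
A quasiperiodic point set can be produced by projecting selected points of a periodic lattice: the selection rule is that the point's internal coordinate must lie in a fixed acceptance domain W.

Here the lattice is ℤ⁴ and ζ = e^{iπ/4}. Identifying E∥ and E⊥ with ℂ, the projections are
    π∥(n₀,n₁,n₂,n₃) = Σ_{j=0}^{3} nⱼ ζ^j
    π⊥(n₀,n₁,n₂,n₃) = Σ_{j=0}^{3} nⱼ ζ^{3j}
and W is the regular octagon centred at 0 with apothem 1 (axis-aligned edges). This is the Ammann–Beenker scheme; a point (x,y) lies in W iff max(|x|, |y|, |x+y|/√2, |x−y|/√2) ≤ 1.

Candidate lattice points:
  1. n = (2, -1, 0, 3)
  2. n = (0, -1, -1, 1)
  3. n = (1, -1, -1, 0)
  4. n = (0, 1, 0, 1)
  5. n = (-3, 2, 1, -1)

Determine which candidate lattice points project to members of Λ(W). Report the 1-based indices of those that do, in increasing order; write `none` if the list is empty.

π⊥(n) = n₀ + n₁ζ³ + n₂ζ⁶ + n₃ζ⁹ where ζ = e^{iπ/4}.
candidate 1: n = (2, -1, 0, 3) → π⊥ ≈ (+4.8284, +1.4142); max(|x|,|y|,|x±y|/√2) = 4.8284 > 1 ⇒ ∉ W
candidate 2: n = (0, -1, -1, 1) → π⊥ ≈ (+1.4142, +1.0000); max(|x|,|y|,|x±y|/√2) = 1.7071 > 1 ⇒ ∉ W
candidate 3: n = (1, -1, -1, 0) → π⊥ ≈ (+1.7071, +0.2929); max(|x|,|y|,|x±y|/√2) = 1.7071 > 1 ⇒ ∉ W
candidate 4: n = (0, 1, 0, 1) → π⊥ ≈ (+0.0000, +1.4142); max(|x|,|y|,|x±y|/√2) = 1.4142 > 1 ⇒ ∉ W
candidate 5: n = (-3, 2, 1, -1) → π⊥ ≈ (-5.1213, -0.2929); max(|x|,|y|,|x±y|/√2) = 5.1213 > 1 ⇒ ∉ W

none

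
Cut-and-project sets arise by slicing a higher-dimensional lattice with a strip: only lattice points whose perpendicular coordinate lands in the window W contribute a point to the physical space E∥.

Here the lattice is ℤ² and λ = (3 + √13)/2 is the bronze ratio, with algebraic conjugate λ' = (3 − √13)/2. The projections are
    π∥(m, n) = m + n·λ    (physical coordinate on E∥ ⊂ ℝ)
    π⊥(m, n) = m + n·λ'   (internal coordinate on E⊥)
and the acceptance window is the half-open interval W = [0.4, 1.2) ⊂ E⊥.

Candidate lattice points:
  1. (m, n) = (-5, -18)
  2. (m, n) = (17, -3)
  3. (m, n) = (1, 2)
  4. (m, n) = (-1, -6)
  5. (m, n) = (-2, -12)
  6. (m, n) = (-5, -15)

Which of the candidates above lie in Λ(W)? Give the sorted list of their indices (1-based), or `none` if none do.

1, 4

λ' = (3−√13)/2 ≈ -0.302776.
#1 (-5,-18): internal coord -5 + (-18)·λ' = +0.449961; +0.449961 ∈ [0.4, 1.2) → IN Λ
#2 (17,-3): internal coord 17 + (-3)·λ' = +17.908327; +17.908327 ∉ [0.4, 1.2) → out
#3 (1,2): internal coord 1 + (2)·λ' = +0.394449; +0.394449 ∉ [0.4, 1.2) → out
#4 (-1,-6): internal coord -1 + (-6)·λ' = +0.816654; +0.816654 ∈ [0.4, 1.2) → IN Λ
#5 (-2,-12): internal coord -2 + (-12)·λ' = +1.633308; +1.633308 ∉ [0.4, 1.2) → out
#6 (-5,-15): internal coord -5 + (-15)·λ' = -0.458365; -0.458365 ∉ [0.4, 1.2) → out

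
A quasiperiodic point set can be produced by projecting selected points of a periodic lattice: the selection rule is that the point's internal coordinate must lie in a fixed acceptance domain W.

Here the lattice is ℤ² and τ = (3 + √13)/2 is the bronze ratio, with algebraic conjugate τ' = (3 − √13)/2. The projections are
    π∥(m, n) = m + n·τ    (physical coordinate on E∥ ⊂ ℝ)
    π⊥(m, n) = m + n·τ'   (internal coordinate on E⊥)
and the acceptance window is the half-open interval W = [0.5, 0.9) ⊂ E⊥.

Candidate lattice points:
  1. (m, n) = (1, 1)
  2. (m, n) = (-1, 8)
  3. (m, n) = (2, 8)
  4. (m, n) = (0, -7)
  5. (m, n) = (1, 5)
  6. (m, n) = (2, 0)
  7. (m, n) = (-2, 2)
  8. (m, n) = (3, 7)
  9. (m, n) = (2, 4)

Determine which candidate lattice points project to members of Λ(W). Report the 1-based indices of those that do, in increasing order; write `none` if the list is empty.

1, 8, 9

Compute τ' = (3−√13)/2 = -0.302776, so π⊥(m,n) = m -0.302776·n.
#1 (1,1): internal coord 1 + (1)·τ' = +0.697224; +0.697224 ∈ [0.5, 0.9) → IN Λ
#2 (-1,8): internal coord -1 + (8)·τ' = -3.422205; -3.422205 ∉ [0.5, 0.9) → out
#3 (2,8): internal coord 2 + (8)·τ' = -0.422205; -0.422205 ∉ [0.5, 0.9) → out
#4 (0,-7): internal coord 0 + (-7)·τ' = +2.119429; +2.119429 ∉ [0.5, 0.9) → out
#5 (1,5): internal coord 1 + (5)·τ' = -0.513878; -0.513878 ∉ [0.5, 0.9) → out
#6 (2,0): internal coord 2 + (0)·τ' = +2.000000; +2.000000 ∉ [0.5, 0.9) → out
#7 (-2,2): internal coord -2 + (2)·τ' = -2.605551; -2.605551 ∉ [0.5, 0.9) → out
#8 (3,7): internal coord 3 + (7)·τ' = +0.880571; +0.880571 ∈ [0.5, 0.9) → IN Λ
#9 (2,4): internal coord 2 + (4)·τ' = +0.788897; +0.788897 ∈ [0.5, 0.9) → IN Λ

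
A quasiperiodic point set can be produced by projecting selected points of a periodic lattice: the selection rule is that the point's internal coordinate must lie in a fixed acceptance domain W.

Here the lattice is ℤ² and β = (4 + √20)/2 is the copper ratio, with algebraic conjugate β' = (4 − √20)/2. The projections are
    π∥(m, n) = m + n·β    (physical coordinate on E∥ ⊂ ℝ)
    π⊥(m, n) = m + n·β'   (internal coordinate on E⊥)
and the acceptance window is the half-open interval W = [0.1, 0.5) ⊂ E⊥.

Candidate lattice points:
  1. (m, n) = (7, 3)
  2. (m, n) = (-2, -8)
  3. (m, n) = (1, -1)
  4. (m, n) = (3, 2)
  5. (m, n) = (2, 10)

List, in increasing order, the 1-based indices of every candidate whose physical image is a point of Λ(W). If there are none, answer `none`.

none

Compute β' = (4−√20)/2 = -0.23607, so π⊥(m,n) = m -0.23607·n.
#1 (7,3): internal coord 7 + (3)·β' = +6.29180; +6.29180 ∉ [0.1, 0.5) → out
#2 (-2,-8): internal coord -2 + (-8)·β' = -0.11146; -0.11146 ∉ [0.1, 0.5) → out
#3 (1,-1): internal coord 1 + (-1)·β' = +1.23607; +1.23607 ∉ [0.1, 0.5) → out
#4 (3,2): internal coord 3 + (2)·β' = +2.52786; +2.52786 ∉ [0.1, 0.5) → out
#5 (2,10): internal coord 2 + (10)·β' = -0.36068; -0.36068 ∉ [0.1, 0.5) → out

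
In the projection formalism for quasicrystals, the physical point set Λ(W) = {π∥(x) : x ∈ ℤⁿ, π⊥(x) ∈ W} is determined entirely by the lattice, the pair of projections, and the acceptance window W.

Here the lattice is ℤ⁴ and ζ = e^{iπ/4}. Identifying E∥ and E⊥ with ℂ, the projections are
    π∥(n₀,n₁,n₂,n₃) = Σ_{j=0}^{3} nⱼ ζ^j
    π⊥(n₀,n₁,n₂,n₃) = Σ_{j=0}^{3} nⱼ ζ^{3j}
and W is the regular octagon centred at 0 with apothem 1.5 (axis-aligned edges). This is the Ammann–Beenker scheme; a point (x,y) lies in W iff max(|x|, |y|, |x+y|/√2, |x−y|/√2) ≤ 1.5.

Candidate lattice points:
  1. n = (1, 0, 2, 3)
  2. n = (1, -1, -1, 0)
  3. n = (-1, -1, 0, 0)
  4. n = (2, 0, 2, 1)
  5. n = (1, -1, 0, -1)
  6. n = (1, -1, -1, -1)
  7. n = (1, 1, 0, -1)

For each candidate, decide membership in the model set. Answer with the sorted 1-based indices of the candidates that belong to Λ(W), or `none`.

3, 6, 7

Internal map: ζ^{3j} for j=0..3 gives (1,0), (−√2/2,√2/2), (0,−1), (√2/2,√2/2).
#1 (1, 0, 2, 3): internal (3.121320, 0.121320); octagon support 3.121320 vs apothem 1.5 → ∉ W
#2 (1, -1, -1, 0): internal (1.707107, 0.292893); octagon support 1.707107 vs apothem 1.5 → ∉ W
#3 (-1, -1, 0, 0): internal (-0.292893, -0.707107); octagon support 0.707107 vs apothem 1.5 → ∈ W
#4 (2, 0, 2, 1): internal (2.707107, -1.292893); octagon support 2.828427 vs apothem 1.5 → ∉ W
#5 (1, -1, 0, -1): internal (1.000000, -1.414214); octagon support 1.707107 vs apothem 1.5 → ∉ W
#6 (1, -1, -1, -1): internal (1.000000, -0.414214); octagon support 1.000000 vs apothem 1.5 → ∈ W
#7 (1, 1, 0, -1): internal (-0.414214, 0.000000); octagon support 0.414214 vs apothem 1.5 → ∈ W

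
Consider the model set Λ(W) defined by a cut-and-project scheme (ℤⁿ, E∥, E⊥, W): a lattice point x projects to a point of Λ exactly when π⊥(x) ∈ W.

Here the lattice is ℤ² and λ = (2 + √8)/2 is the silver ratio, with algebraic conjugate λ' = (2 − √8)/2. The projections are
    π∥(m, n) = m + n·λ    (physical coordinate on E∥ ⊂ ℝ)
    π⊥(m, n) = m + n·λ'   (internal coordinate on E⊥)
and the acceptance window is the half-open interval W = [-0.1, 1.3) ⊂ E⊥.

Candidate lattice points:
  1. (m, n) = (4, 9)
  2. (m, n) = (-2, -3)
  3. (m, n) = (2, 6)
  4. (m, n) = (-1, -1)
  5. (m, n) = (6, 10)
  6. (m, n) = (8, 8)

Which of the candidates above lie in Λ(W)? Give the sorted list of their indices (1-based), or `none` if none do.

1

Compute λ' = (2−√8)/2 = -0.4142, so π⊥(m,n) = m -0.4142·n.
#1 (4,9): internal coord 4 + (9)·λ' = +0.2721; +0.2721 ∈ [-0.1, 1.3) → IN Λ
#2 (-2,-3): internal coord -2 + (-3)·λ' = -0.7574; -0.7574 ∉ [-0.1, 1.3) → out
#3 (2,6): internal coord 2 + (6)·λ' = -0.4853; -0.4853 ∉ [-0.1, 1.3) → out
#4 (-1,-1): internal coord -1 + (-1)·λ' = -0.5858; -0.5858 ∉ [-0.1, 1.3) → out
#5 (6,10): internal coord 6 + (10)·λ' = +1.8579; +1.8579 ∉ [-0.1, 1.3) → out
#6 (8,8): internal coord 8 + (8)·λ' = +4.6863; +4.6863 ∉ [-0.1, 1.3) → out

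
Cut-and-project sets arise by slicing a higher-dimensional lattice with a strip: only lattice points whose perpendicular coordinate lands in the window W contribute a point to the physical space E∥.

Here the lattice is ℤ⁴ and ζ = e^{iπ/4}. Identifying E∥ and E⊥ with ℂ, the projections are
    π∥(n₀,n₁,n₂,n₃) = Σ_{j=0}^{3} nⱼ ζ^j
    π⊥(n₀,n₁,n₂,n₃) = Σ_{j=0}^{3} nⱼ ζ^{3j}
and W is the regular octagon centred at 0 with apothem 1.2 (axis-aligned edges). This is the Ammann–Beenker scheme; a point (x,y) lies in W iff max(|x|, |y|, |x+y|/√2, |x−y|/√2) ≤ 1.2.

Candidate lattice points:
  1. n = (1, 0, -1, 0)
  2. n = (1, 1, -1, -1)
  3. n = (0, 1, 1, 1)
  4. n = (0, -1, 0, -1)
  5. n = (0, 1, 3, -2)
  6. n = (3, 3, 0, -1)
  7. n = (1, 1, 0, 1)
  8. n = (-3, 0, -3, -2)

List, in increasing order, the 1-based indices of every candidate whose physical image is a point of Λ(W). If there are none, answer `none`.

Internal map: ζ^{3j} for j=0..3 gives (1,0), (−√2/2,√2/2), (0,−1), (√2/2,√2/2).
candidate 1: n = (1, 0, -1, 0) → π⊥ ≈ (+1.0000, +1.0000); max(|x|,|y|,|x±y|/√2) = 1.4142 > 1.2 ⇒ ∉ W
candidate 2: n = (1, 1, -1, -1) → π⊥ ≈ (-0.4142, +1.0000); max(|x|,|y|,|x±y|/√2) = 1.0000 ≤ 1.2 ⇒ ∈ W
candidate 3: n = (0, 1, 1, 1) → π⊥ ≈ (+0.0000, +0.4142); max(|x|,|y|,|x±y|/√2) = 0.4142 ≤ 1.2 ⇒ ∈ W
candidate 4: n = (0, -1, 0, -1) → π⊥ ≈ (+0.0000, -1.4142); max(|x|,|y|,|x±y|/√2) = 1.4142 > 1.2 ⇒ ∉ W
candidate 5: n = (0, 1, 3, -2) → π⊥ ≈ (-2.1213, -3.7071); max(|x|,|y|,|x±y|/√2) = 4.1213 > 1.2 ⇒ ∉ W
candidate 6: n = (3, 3, 0, -1) → π⊥ ≈ (+0.1716, +1.4142); max(|x|,|y|,|x±y|/√2) = 1.4142 > 1.2 ⇒ ∉ W
candidate 7: n = (1, 1, 0, 1) → π⊥ ≈ (+1.0000, +1.4142); max(|x|,|y|,|x±y|/√2) = 1.7071 > 1.2 ⇒ ∉ W
candidate 8: n = (-3, 0, -3, -2) → π⊥ ≈ (-4.4142, +1.5858); max(|x|,|y|,|x±y|/√2) = 4.4142 > 1.2 ⇒ ∉ W

2, 3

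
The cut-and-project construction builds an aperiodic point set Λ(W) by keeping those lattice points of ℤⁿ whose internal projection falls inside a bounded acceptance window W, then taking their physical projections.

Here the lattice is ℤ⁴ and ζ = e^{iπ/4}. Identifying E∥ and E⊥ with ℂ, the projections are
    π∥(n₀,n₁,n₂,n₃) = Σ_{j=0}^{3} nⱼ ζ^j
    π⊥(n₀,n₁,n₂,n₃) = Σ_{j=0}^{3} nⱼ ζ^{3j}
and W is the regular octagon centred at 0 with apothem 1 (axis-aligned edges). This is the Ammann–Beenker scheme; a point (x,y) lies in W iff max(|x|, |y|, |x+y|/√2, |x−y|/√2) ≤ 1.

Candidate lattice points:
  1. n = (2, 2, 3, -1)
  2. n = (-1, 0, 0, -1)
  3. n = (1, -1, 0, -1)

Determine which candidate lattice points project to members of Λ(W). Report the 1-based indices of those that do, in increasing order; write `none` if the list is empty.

none

With ζ = e^{iπ/4} the internal vectors are ζ^0,ζ^3,ζ^6,ζ^9.
candidate 1: n = (2, 2, 3, -1) → π⊥ ≈ (-0.121320, -2.292893); max(|x|,|y|,|x±y|/√2) = 2.292893 > 1 ⇒ ∉ W
candidate 2: n = (-1, 0, 0, -1) → π⊥ ≈ (-1.707107, -0.707107); max(|x|,|y|,|x±y|/√2) = 1.707107 > 1 ⇒ ∉ W
candidate 3: n = (1, -1, 0, -1) → π⊥ ≈ (+1.000000, -1.414214); max(|x|,|y|,|x±y|/√2) = 1.707107 > 1 ⇒ ∉ W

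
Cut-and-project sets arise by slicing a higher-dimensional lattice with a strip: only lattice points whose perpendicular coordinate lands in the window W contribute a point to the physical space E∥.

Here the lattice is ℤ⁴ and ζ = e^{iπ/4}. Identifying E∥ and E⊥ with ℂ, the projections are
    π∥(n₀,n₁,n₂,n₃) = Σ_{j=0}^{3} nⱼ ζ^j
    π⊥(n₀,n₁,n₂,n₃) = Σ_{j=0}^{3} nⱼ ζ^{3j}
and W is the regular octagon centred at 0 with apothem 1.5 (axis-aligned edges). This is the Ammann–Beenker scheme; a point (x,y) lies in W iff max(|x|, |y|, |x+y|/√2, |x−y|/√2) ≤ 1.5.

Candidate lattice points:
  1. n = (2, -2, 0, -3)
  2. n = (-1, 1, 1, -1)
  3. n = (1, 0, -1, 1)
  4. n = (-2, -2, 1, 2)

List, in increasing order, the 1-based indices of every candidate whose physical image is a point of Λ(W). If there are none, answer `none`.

4

Internal map: ζ^{3j} for j=0..3 gives (1,0), (−√2/2,√2/2), (0,−1), (√2/2,√2/2).
#1 (2, -2, 0, -3): internal (1.29289, -3.53553); octagon support 3.53553 vs apothem 1.5 → ∉ W
#2 (-1, 1, 1, -1): internal (-2.41421, -1.00000); octagon support 2.41421 vs apothem 1.5 → ∉ W
#3 (1, 0, -1, 1): internal (1.70711, 1.70711); octagon support 2.41421 vs apothem 1.5 → ∉ W
#4 (-2, -2, 1, 2): internal (0.82843, -1.00000); octagon support 1.29289 vs apothem 1.5 → ∈ W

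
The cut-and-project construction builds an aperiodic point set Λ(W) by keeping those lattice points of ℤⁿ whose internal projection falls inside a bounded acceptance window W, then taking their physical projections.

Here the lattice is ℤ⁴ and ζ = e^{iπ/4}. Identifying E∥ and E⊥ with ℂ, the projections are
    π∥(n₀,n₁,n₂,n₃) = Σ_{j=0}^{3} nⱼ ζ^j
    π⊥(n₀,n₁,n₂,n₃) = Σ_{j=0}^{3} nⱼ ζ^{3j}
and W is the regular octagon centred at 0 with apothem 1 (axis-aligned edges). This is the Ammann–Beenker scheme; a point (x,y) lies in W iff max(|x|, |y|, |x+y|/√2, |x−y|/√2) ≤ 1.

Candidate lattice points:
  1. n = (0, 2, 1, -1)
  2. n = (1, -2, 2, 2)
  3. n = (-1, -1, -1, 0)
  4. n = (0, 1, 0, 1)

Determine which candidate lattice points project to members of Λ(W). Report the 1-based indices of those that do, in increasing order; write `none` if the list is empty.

With ζ = e^{iπ/4} the internal vectors are ζ^0,ζ^3,ζ^6,ζ^9.
#1 (0, 2, 1, -1): internal (-2.1213, -0.2929); octagon support 2.1213 vs apothem 1 → ∉ W
#2 (1, -2, 2, 2): internal (3.8284, -2.0000); octagon support 4.1213 vs apothem 1 → ∉ W
#3 (-1, -1, -1, 0): internal (-0.2929, 0.2929); octagon support 0.4142 vs apothem 1 → ∈ W
#4 (0, 1, 0, 1): internal (0.0000, 1.4142); octagon support 1.4142 vs apothem 1 → ∉ W

3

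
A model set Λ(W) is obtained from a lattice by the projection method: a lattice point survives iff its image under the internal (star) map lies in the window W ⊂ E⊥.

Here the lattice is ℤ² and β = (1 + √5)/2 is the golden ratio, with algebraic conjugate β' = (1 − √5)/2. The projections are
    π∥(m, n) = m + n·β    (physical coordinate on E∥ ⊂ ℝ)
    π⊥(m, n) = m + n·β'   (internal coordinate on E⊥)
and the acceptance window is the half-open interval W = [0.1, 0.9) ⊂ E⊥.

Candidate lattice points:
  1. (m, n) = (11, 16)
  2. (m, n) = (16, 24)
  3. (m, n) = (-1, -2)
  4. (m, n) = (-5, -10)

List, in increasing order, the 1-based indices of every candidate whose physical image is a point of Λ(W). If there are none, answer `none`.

3

Numerically β ≈ 1.618034 and β' = −1/β ≈ -0.618034.
[1] lift (11,16): star map gives 1.111456; window check 0.1 ≤ 1.111456 < 0.9 is false → out
[2] lift (16,24): star map gives 1.167184; window check 0.1 ≤ 1.167184 < 0.9 is false → out
[3] lift (-1,-2): star map gives 0.236068; window check 0.1 ≤ 0.236068 < 0.9 is true → IN Λ
[4] lift (-5,-10): star map gives 1.180340; window check 0.1 ≤ 1.180340 < 0.9 is false → out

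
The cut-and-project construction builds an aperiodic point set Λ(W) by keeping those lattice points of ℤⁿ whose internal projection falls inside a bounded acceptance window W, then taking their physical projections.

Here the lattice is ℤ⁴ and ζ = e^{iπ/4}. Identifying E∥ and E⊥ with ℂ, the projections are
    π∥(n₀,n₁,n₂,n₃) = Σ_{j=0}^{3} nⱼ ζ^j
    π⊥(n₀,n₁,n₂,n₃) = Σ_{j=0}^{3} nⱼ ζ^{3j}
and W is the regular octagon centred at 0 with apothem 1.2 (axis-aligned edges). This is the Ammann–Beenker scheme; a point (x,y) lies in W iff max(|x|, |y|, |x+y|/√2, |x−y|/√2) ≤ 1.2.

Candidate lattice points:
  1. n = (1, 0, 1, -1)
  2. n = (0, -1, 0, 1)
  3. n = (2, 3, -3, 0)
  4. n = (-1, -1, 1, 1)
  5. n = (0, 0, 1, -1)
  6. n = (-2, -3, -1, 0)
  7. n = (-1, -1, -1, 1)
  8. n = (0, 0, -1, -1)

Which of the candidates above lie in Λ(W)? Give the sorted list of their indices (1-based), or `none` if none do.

With ζ = e^{iπ/4} the internal vectors are ζ^0,ζ^3,ζ^6,ζ^9.
#1 (1, 0, 1, -1): internal (0.292893, -1.707107); octagon support 1.707107 vs apothem 1.2 → ∉ W
#2 (0, -1, 0, 1): internal (1.414214, 0.000000); octagon support 1.414214 vs apothem 1.2 → ∉ W
#3 (2, 3, -3, 0): internal (-0.121320, 5.121320); octagon support 5.121320 vs apothem 1.2 → ∉ W
#4 (-1, -1, 1, 1): internal (0.414214, -1.000000); octagon support 1.000000 vs apothem 1.2 → ∈ W
#5 (0, 0, 1, -1): internal (-0.707107, -1.707107); octagon support 1.707107 vs apothem 1.2 → ∉ W
#6 (-2, -3, -1, 0): internal (0.121320, -1.121320); octagon support 1.121320 vs apothem 1.2 → ∈ W
#7 (-1, -1, -1, 1): internal (0.414214, 1.000000); octagon support 1.000000 vs apothem 1.2 → ∈ W
#8 (0, 0, -1, -1): internal (-0.707107, 0.292893); octagon support 0.707107 vs apothem 1.2 → ∈ W

4, 6, 7, 8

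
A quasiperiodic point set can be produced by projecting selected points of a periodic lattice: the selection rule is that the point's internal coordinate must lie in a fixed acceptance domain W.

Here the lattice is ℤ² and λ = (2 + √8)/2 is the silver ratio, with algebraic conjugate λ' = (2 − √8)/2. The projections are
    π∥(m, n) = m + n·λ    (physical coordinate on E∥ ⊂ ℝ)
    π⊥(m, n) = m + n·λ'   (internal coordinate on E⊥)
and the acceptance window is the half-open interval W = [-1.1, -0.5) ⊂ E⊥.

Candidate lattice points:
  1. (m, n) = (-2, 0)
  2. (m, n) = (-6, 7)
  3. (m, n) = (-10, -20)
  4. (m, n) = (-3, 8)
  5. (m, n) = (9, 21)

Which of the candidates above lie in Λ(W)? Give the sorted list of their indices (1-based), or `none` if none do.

Compute λ' = (2−√8)/2 = -0.4142, so π⊥(m,n) = m -0.4142·n.
#1 (-2,0): internal coord -2 + (0)·λ' = -2.0000; -2.0000 ∉ [-1.1, -0.5) → out
#2 (-6,7): internal coord -6 + (7)·λ' = -8.8995; -8.8995 ∉ [-1.1, -0.5) → out
#3 (-10,-20): internal coord -10 + (-20)·λ' = -1.7157; -1.7157 ∉ [-1.1, -0.5) → out
#4 (-3,8): internal coord -3 + (8)·λ' = -6.3137; -6.3137 ∉ [-1.1, -0.5) → out
#5 (9,21): internal coord 9 + (21)·λ' = +0.3015; +0.3015 ∉ [-1.1, -0.5) → out

none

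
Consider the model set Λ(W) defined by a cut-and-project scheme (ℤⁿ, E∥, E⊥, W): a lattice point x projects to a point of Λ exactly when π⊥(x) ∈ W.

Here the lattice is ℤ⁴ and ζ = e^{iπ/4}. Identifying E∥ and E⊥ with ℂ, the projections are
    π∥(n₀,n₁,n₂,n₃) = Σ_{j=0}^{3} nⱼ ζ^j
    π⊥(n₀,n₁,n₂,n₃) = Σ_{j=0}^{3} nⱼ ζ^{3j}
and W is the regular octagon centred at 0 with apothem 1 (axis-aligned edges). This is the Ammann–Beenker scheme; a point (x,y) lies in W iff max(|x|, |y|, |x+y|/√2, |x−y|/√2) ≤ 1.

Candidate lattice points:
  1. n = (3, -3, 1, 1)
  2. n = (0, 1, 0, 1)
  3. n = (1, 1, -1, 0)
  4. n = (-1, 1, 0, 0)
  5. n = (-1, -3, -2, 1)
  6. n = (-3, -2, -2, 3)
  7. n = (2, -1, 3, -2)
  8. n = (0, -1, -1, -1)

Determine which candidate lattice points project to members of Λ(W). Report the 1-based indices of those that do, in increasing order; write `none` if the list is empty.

π⊥(n) = n₀ + n₁ζ³ + n₂ζ⁶ + n₃ζ⁹ where ζ = e^{iπ/4}.
candidate 1: n = (3, -3, 1, 1) → π⊥ ≈ (+5.82843, -2.41421); max(|x|,|y|,|x±y|/√2) = 5.82843 > 1 ⇒ ∉ W
candidate 2: n = (0, 1, 0, 1) → π⊥ ≈ (+0.00000, +1.41421); max(|x|,|y|,|x±y|/√2) = 1.41421 > 1 ⇒ ∉ W
candidate 3: n = (1, 1, -1, 0) → π⊥ ≈ (+0.29289, +1.70711); max(|x|,|y|,|x±y|/√2) = 1.70711 > 1 ⇒ ∉ W
candidate 4: n = (-1, 1, 0, 0) → π⊥ ≈ (-1.70711, +0.70711); max(|x|,|y|,|x±y|/√2) = 1.70711 > 1 ⇒ ∉ W
candidate 5: n = (-1, -3, -2, 1) → π⊥ ≈ (+1.82843, +0.58579); max(|x|,|y|,|x±y|/√2) = 1.82843 > 1 ⇒ ∉ W
candidate 6: n = (-3, -2, -2, 3) → π⊥ ≈ (+0.53553, +2.70711); max(|x|,|y|,|x±y|/√2) = 2.70711 > 1 ⇒ ∉ W
candidate 7: n = (2, -1, 3, -2) → π⊥ ≈ (+1.29289, -5.12132); max(|x|,|y|,|x±y|/√2) = 5.12132 > 1 ⇒ ∉ W
candidate 8: n = (0, -1, -1, -1) → π⊥ ≈ (+0.00000, -0.41421); max(|x|,|y|,|x±y|/√2) = 0.41421 ≤ 1 ⇒ ∈ W

8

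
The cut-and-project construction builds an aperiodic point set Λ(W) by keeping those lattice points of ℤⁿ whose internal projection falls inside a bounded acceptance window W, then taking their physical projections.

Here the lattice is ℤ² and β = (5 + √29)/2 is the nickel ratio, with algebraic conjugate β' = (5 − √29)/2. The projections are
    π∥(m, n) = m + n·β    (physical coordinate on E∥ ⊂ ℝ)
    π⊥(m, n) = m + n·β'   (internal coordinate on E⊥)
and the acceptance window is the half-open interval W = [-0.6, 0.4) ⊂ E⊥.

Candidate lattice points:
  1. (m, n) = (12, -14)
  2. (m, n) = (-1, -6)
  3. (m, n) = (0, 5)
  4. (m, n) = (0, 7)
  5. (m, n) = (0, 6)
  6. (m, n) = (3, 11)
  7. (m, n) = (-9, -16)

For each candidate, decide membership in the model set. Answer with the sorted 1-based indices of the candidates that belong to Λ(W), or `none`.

2

Numerically β ≈ 5.19258 and β' = −1/β ≈ -0.19258.
[1] lift (12,-14): star map gives 14.69615; window check -0.6 ≤ 14.69615 < 0.4 is false → out
[2] lift (-1,-6): star map gives 0.15549; window check -0.6 ≤ 0.15549 < 0.4 is true → IN Λ
[3] lift (0,5): star map gives -0.96291; window check -0.6 ≤ -0.96291 < 0.4 is false → out
[4] lift (0,7): star map gives -1.34808; window check -0.6 ≤ -1.34808 < 0.4 is false → out
[5] lift (0,6): star map gives -1.15549; window check -0.6 ≤ -1.15549 < 0.4 is false → out
[6] lift (3,11): star map gives 0.88159; window check -0.6 ≤ 0.88159 < 0.4 is false → out
[7] lift (-9,-16): star map gives -5.91868; window check -0.6 ≤ -5.91868 < 0.4 is false → out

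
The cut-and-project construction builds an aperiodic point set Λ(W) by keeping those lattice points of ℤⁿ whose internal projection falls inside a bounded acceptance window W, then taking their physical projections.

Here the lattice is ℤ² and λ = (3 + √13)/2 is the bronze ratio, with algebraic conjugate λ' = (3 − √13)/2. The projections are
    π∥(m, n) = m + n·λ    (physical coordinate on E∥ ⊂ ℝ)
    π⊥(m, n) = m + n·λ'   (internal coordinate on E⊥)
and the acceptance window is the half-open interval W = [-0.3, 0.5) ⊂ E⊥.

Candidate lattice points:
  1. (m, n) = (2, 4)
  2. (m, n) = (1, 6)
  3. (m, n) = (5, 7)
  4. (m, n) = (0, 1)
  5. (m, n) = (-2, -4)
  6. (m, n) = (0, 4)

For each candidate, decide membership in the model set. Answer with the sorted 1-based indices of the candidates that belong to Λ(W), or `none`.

λ' = (3−√13)/2 ≈ -0.3028.
#1 (2,4): internal coord 2 + (4)·λ' = +0.7889; +0.7889 ∉ [-0.3, 0.5) → out
#2 (1,6): internal coord 1 + (6)·λ' = -0.8167; -0.8167 ∉ [-0.3, 0.5) → out
#3 (5,7): internal coord 5 + (7)·λ' = +2.8806; +2.8806 ∉ [-0.3, 0.5) → out
#4 (0,1): internal coord 0 + (1)·λ' = -0.3028; -0.3028 ∉ [-0.3, 0.5) → out
#5 (-2,-4): internal coord -2 + (-4)·λ' = -0.7889; -0.7889 ∉ [-0.3, 0.5) → out
#6 (0,4): internal coord 0 + (4)·λ' = -1.2111; -1.2111 ∉ [-0.3, 0.5) → out

none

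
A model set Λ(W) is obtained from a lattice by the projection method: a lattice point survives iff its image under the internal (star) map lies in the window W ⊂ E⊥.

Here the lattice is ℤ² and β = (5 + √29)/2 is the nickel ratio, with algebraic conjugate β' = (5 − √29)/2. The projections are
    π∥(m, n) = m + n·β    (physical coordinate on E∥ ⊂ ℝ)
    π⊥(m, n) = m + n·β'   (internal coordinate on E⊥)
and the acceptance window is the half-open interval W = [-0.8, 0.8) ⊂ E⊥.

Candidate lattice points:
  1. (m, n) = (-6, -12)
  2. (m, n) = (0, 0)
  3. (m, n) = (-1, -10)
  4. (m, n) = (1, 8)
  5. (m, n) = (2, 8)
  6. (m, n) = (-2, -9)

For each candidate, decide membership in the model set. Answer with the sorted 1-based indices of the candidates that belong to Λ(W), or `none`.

β' = (5−√29)/2 ≈ -0.19258.
candidate 1: (m,n)=(-6,-12) → π∥ = -6-12·β ≈ -68.31099, π⊥ = -6-12·β' ≈ -3.68901 ∉ [-0.8, 0.8) ⇒ out
candidate 2: (m,n)=(0,0) → π∥ = 0+0·β ≈ 0.00000, π⊥ = 0+0·β' ≈ 0.00000 ∈ [-0.8, 0.8) ⇒ IN Λ
candidate 3: (m,n)=(-1,-10) → π∥ = -1-10·β ≈ -52.92582, π⊥ = -1-10·β' ≈ 0.92582 ∉ [-0.8, 0.8) ⇒ out
candidate 4: (m,n)=(1,8) → π∥ = 1+8·β ≈ 42.54066, π⊥ = 1+8·β' ≈ -0.54066 ∈ [-0.8, 0.8) ⇒ IN Λ
candidate 5: (m,n)=(2,8) → π∥ = 2+8·β ≈ 43.54066, π⊥ = 2+8·β' ≈ 0.45934 ∈ [-0.8, 0.8) ⇒ IN Λ
candidate 6: (m,n)=(-2,-9) → π∥ = -2-9·β ≈ -48.73324, π⊥ = -2-9·β' ≈ -0.26676 ∈ [-0.8, 0.8) ⇒ IN Λ

2, 4, 5, 6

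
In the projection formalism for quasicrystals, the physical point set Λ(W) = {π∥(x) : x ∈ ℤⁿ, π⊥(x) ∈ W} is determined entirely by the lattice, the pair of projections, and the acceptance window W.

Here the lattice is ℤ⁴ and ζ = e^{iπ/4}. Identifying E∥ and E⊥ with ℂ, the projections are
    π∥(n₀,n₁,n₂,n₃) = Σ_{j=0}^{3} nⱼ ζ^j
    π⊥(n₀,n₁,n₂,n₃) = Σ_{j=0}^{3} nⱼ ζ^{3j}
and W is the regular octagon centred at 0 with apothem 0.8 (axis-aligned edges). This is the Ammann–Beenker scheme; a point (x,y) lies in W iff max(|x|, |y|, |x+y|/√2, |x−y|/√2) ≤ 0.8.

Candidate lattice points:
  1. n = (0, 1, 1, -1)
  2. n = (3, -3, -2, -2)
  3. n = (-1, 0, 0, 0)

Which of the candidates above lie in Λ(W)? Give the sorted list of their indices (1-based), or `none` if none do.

none

Internal map: ζ^{3j} for j=0..3 gives (1,0), (−√2/2,√2/2), (0,−1), (√2/2,√2/2).
#1 (0, 1, 1, -1): internal (-1.414214, -1.000000); octagon support 1.707107 vs apothem 0.8 → ∉ W
#2 (3, -3, -2, -2): internal (3.707107, -1.535534); octagon support 3.707107 vs apothem 0.8 → ∉ W
#3 (-1, 0, 0, 0): internal (-1.000000, 0.000000); octagon support 1.000000 vs apothem 0.8 → ∉ W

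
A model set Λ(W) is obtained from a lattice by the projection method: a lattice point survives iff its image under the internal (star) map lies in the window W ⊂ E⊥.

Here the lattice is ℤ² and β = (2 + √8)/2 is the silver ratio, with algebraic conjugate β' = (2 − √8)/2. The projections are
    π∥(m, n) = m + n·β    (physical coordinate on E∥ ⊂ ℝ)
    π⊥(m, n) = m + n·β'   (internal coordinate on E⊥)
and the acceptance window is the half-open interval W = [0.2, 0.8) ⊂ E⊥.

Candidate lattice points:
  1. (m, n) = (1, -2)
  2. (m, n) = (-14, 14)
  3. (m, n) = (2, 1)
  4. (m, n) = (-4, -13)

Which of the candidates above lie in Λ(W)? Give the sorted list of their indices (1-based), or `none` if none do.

none

β' = (2−√8)/2 ≈ -0.4142.
[1] lift (1,-2): star map gives 1.8284; window check 0.2 ≤ 1.8284 < 0.8 is false → out
[2] lift (-14,14): star map gives -19.7990; window check 0.2 ≤ -19.7990 < 0.8 is false → out
[3] lift (2,1): star map gives 1.5858; window check 0.2 ≤ 1.5858 < 0.8 is false → out
[4] lift (-4,-13): star map gives 1.3848; window check 0.2 ≤ 1.3848 < 0.8 is false → out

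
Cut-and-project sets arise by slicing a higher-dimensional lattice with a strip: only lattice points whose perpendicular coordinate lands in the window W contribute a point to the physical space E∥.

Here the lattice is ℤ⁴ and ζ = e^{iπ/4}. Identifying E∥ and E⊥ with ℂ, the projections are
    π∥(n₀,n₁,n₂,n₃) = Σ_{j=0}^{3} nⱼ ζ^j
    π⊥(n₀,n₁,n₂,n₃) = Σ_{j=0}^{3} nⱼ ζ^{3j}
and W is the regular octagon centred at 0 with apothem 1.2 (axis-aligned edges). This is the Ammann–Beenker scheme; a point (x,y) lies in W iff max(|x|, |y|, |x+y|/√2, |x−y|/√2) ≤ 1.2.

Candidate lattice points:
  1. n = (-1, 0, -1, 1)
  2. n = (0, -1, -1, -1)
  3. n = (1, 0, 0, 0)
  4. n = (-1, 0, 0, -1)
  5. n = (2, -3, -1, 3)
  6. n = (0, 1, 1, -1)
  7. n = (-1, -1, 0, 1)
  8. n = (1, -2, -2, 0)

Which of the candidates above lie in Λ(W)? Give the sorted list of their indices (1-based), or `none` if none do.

Internal map: ζ^{3j} for j=0..3 gives (1,0), (−√2/2,√2/2), (0,−1), (√2/2,√2/2).
candidate 1: n = (-1, 0, -1, 1) → π⊥ ≈ (-0.292893, +1.707107); max(|x|,|y|,|x±y|/√2) = 1.707107 > 1.2 ⇒ ∉ W
candidate 2: n = (0, -1, -1, -1) → π⊥ ≈ (+0.000000, -0.414214); max(|x|,|y|,|x±y|/√2) = 0.414214 ≤ 1.2 ⇒ ∈ W
candidate 3: n = (1, 0, 0, 0) → π⊥ ≈ (+1.000000, +0.000000); max(|x|,|y|,|x±y|/√2) = 1.000000 ≤ 1.2 ⇒ ∈ W
candidate 4: n = (-1, 0, 0, -1) → π⊥ ≈ (-1.707107, -0.707107); max(|x|,|y|,|x±y|/√2) = 1.707107 > 1.2 ⇒ ∉ W
candidate 5: n = (2, -3, -1, 3) → π⊥ ≈ (+6.242641, +1.000000); max(|x|,|y|,|x±y|/√2) = 6.242641 > 1.2 ⇒ ∉ W
candidate 6: n = (0, 1, 1, -1) → π⊥ ≈ (-1.414214, -1.000000); max(|x|,|y|,|x±y|/√2) = 1.707107 > 1.2 ⇒ ∉ W
candidate 7: n = (-1, -1, 0, 1) → π⊥ ≈ (+0.414214, +0.000000); max(|x|,|y|,|x±y|/√2) = 0.414214 ≤ 1.2 ⇒ ∈ W
candidate 8: n = (1, -2, -2, 0) → π⊥ ≈ (+2.414214, +0.585786); max(|x|,|y|,|x±y|/√2) = 2.414214 > 1.2 ⇒ ∉ W

2, 3, 7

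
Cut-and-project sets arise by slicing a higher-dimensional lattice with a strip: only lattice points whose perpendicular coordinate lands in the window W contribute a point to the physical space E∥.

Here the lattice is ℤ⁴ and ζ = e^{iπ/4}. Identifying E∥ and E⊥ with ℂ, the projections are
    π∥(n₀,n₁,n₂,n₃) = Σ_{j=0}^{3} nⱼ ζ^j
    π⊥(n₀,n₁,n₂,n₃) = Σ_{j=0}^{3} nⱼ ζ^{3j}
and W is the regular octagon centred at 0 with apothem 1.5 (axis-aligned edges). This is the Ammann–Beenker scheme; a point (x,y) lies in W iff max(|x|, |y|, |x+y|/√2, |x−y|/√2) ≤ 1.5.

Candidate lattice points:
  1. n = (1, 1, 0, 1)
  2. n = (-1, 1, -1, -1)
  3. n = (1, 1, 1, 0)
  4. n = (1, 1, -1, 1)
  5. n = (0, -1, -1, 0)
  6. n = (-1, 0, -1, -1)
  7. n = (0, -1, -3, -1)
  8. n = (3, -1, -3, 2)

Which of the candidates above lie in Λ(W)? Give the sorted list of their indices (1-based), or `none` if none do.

With ζ = e^{iπ/4} the internal vectors are ζ^0,ζ^3,ζ^6,ζ^9.
#1 (1, 1, 0, 1): internal (1.00000, 1.41421); octagon support 1.70711 vs apothem 1.5 → ∉ W
#2 (-1, 1, -1, -1): internal (-2.41421, 1.00000); octagon support 2.41421 vs apothem 1.5 → ∉ W
#3 (1, 1, 1, 0): internal (0.29289, -0.29289); octagon support 0.41421 vs apothem 1.5 → ∈ W
#4 (1, 1, -1, 1): internal (1.00000, 2.41421); octagon support 2.41421 vs apothem 1.5 → ∉ W
#5 (0, -1, -1, 0): internal (0.70711, 0.29289); octagon support 0.70711 vs apothem 1.5 → ∈ W
#6 (-1, 0, -1, -1): internal (-1.70711, 0.29289); octagon support 1.70711 vs apothem 1.5 → ∉ W
#7 (0, -1, -3, -1): internal (0.00000, 1.58579); octagon support 1.58579 vs apothem 1.5 → ∉ W
#8 (3, -1, -3, 2): internal (5.12132, 3.70711); octagon support 6.24264 vs apothem 1.5 → ∉ W

3, 5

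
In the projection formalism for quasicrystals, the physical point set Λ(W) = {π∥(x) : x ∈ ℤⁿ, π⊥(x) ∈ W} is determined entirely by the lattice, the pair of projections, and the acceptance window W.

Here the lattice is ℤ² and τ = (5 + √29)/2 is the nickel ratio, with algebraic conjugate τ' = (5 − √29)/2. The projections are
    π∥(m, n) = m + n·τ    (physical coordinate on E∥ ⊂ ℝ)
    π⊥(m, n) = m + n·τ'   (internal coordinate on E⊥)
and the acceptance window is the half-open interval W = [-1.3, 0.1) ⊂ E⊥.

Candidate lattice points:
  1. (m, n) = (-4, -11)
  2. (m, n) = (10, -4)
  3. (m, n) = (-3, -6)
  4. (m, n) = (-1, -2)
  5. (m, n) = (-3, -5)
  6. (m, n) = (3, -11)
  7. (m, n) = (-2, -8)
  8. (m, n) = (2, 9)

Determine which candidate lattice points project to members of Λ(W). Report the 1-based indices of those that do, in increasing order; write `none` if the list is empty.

4, 7

Compute τ' = (5−√29)/2 = -0.1926, so π⊥(m,n) = m -0.1926·n.
#1 (-4,-11): internal coord -4 + (-11)·τ' = -1.8816; -1.8816 ∉ [-1.3, 0.1) → out
#2 (10,-4): internal coord 10 + (-4)·τ' = +10.7703; +10.7703 ∉ [-1.3, 0.1) → out
#3 (-3,-6): internal coord -3 + (-6)·τ' = -1.8445; -1.8445 ∉ [-1.3, 0.1) → out
#4 (-1,-2): internal coord -1 + (-2)·τ' = -0.6148; -0.6148 ∈ [-1.3, 0.1) → IN Λ
#5 (-3,-5): internal coord -3 + (-5)·τ' = -2.0371; -2.0371 ∉ [-1.3, 0.1) → out
#6 (3,-11): internal coord 3 + (-11)·τ' = +5.1184; +5.1184 ∉ [-1.3, 0.1) → out
#7 (-2,-8): internal coord -2 + (-8)·τ' = -0.4593; -0.4593 ∈ [-1.3, 0.1) → IN Λ
#8 (2,9): internal coord 2 + (9)·τ' = +0.2668; +0.2668 ∉ [-1.3, 0.1) → out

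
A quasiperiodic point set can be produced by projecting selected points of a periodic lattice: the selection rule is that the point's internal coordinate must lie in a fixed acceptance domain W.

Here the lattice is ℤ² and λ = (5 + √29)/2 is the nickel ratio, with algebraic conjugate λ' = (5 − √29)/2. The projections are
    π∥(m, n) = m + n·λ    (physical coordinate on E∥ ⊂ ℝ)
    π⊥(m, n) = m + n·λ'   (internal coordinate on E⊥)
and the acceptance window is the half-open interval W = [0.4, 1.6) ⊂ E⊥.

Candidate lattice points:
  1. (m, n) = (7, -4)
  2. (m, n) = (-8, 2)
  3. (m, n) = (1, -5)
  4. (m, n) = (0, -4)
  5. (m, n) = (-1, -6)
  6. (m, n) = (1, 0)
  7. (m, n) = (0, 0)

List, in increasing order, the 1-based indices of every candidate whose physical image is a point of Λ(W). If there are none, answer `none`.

Compute λ' = (5−√29)/2 = -0.192582, so π⊥(m,n) = m -0.192582·n.
[1] lift (7,-4): star map gives 7.770330; window check 0.4 ≤ 7.770330 < 1.6 is false → out
[2] lift (-8,2): star map gives -8.385165; window check 0.4 ≤ -8.385165 < 1.6 is false → out
[3] lift (1,-5): star map gives 1.962912; window check 0.4 ≤ 1.962912 < 1.6 is false → out
[4] lift (0,-4): star map gives 0.770330; window check 0.4 ≤ 0.770330 < 1.6 is true → IN Λ
[5] lift (-1,-6): star map gives 0.155494; window check 0.4 ≤ 0.155494 < 1.6 is false → out
[6] lift (1,0): star map gives 1.000000; window check 0.4 ≤ 1.000000 < 1.6 is true → IN Λ
[7] lift (0,0): star map gives 0.000000; window check 0.4 ≤ 0.000000 < 1.6 is false → out

4, 6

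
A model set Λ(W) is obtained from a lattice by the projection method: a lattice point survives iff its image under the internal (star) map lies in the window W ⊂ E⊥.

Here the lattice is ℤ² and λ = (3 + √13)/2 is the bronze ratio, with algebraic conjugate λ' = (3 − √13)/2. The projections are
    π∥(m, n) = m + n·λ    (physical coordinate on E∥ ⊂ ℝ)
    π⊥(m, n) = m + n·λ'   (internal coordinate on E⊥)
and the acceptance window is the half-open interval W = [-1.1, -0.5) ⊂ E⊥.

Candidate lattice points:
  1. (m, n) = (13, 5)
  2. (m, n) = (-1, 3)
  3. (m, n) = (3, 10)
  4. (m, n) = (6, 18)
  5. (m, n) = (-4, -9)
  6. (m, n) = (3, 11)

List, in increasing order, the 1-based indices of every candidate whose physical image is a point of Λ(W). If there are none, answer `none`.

none

Numerically λ ≈ 3.3028 and λ' = −1/λ ≈ -0.3028.
#1 (13,5): internal coord 13 + (5)·λ' = +11.4861; +11.4861 ∉ [-1.1, -0.5) → out
#2 (-1,3): internal coord -1 + (3)·λ' = -1.9083; -1.9083 ∉ [-1.1, -0.5) → out
#3 (3,10): internal coord 3 + (10)·λ' = -0.0278; -0.0278 ∉ [-1.1, -0.5) → out
#4 (6,18): internal coord 6 + (18)·λ' = +0.5500; +0.5500 ∉ [-1.1, -0.5) → out
#5 (-4,-9): internal coord -4 + (-9)·λ' = -1.2750; -1.2750 ∉ [-1.1, -0.5) → out
#6 (3,11): internal coord 3 + (11)·λ' = -0.3305; -0.3305 ∉ [-1.1, -0.5) → out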